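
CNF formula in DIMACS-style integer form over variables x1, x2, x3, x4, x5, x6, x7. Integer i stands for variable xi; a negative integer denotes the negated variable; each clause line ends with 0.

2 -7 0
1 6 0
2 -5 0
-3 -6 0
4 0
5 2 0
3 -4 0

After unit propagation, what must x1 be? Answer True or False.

(x4) is a unit clause: x4 = True.
(x3 OR NOT x4) with x4 = True leaves only x3, so x3 = True.
In (NOT x3 OR NOT x6), NOT x3 is now false; NOT x6 must hold, so x6 = False.
In (x6 OR x1), x6 is now false; x1 must hold, so x1 = True.

True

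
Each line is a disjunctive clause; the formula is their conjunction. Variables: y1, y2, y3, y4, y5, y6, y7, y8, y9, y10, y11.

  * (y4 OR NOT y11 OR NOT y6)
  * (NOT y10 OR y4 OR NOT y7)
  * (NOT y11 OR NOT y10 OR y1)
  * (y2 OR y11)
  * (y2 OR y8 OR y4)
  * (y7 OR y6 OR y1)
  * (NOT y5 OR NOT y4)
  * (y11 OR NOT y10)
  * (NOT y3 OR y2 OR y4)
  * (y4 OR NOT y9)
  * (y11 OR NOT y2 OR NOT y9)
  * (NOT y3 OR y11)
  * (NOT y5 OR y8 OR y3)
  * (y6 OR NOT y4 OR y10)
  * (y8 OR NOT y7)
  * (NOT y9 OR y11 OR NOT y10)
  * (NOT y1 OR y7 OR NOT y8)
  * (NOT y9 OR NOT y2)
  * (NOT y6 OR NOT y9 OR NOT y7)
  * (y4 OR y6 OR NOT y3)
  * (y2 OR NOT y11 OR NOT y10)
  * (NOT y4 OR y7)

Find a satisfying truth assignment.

y1=False  y2=True  y3=False  y4=False  y5=False  y6=False  y7=True  y8=True  y9=False  y10=False  y11=False

Check each clause:
  1. (y4 OR NOT y11 OR NOT y6) — NOT y6 is true.
  2. (y4 OR NOT y10 OR NOT y7) — NOT y10 is true.
  3. (y1 OR NOT y11 OR NOT y10) — NOT y11 is true.
  4. (y2 OR y11) — y2 is true.
  5. (y8 OR y4 OR y2) — y8 is true.
  6. (y6 OR y7 OR y1) — y7 is true.
  7. (NOT y5 OR NOT y4) — NOT y5 is true.
  8. (NOT y10 OR y11) — NOT y10 is true.
  9. (y4 OR y2 OR NOT y3) — y2 is true.
  10. (NOT y9 OR y4) — NOT y9 is true.
  11. (y11 OR NOT y2 OR NOT y9) — NOT y9 is true.
  12. (y11 OR NOT y3) — NOT y3 is true.
  13. (y3 OR y8 OR NOT y5) — y8 is true.
  14. (y10 OR y6 OR NOT y4) — NOT y4 is true.
  15. (NOT y7 OR y8) — y8 is true.
  16. (NOT y9 OR NOT y10 OR y11) — NOT y10 is true.
  17. (NOT y8 OR y7 OR NOT y1) — NOT y1 is true.
  18. (NOT y2 OR NOT y9) — NOT y9 is true.
  19. (NOT y6 OR NOT y7 OR NOT y9) — NOT y6 is true.
  20. (y6 OR y4 OR NOT y3) — NOT y3 is true.
  21. (NOT y10 OR y2 OR NOT y11) — y2 is true.
  22. (NOT y4 OR y7) — NOT y4 is true.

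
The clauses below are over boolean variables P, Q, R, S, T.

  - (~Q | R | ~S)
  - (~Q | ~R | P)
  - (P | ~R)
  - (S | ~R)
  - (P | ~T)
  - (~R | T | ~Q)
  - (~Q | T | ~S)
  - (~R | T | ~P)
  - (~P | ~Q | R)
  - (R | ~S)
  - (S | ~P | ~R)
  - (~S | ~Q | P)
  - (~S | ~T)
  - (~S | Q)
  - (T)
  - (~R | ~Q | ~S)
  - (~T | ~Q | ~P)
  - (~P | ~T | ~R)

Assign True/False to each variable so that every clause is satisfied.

P=True, Q=False, R=False, S=False, T=True

The clause (T) is unit: T must be True.
(P) is a unit clause, so P = True.
Unit propagation: (~S) forces S = False.
Unit propagation: (~R) forces R = False.
The clause (~Q) is unit: Q must be False.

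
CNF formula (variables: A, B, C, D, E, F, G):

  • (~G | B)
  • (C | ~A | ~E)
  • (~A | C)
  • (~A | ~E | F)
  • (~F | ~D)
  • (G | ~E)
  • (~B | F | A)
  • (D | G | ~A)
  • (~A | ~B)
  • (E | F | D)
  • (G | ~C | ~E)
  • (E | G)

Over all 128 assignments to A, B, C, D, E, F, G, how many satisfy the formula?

4

Satisfying assignments:
  A=0 B=1 C=0 D=0 E=0 F=1 G=1
  A=0 B=1 C=0 D=0 E=1 F=1 G=1
  A=0 B=1 C=1 D=0 E=0 F=1 G=1
  A=0 B=1 C=1 D=0 E=1 F=1 G=1
That's 4 in total.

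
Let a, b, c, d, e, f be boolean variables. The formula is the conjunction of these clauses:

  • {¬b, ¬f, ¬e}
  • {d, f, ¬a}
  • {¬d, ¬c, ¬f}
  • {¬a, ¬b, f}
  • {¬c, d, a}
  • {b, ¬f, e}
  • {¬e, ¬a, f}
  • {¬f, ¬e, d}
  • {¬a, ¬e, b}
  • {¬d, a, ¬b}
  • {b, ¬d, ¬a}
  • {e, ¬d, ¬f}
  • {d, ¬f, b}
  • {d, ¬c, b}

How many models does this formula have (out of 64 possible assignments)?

12

Split on d, then f.
  d=T, f=T: remaining (a,b,c,e) ∈ {(F,F,F,T)} — 1.
  d=T, f=F: remaining (a,b,c,e) ∈ {(F,F,F,F); (F,F,F,T); (F,F,T,F); (F,F,T,T)} — 4.
  d=F, f=T: remaining (a,b,c,e) ∈ {(F,T,F,F); (T,T,F,F); (T,T,T,F)} — 3.
  d=F, f=F: remaining (a,b,c,e) ∈ {(F,F,F,F); (F,F,F,T); (F,T,F,F); (F,T,F,T)} — 4.
Total: 1 + 4 + 3 + 4 = 12.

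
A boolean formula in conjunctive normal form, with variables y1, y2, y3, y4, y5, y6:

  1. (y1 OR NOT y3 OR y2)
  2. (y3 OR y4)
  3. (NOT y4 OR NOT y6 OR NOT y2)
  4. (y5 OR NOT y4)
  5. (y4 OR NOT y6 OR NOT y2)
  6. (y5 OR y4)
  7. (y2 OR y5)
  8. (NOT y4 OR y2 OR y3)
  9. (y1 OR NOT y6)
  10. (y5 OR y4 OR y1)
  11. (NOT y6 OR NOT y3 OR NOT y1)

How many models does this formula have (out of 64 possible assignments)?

The models are:
  y1=0 y2=1 y3=0 y4=1 y5=1 y6=0
  y1=0 y2=1 y3=1 y4=0 y5=1 y6=0
  y1=0 y2=1 y3=1 y4=1 y5=1 y6=0
  y1=1 y2=0 y3=1 y4=0 y5=1 y6=0
  y1=1 y2=0 y3=1 y4=1 y5=1 y6=0
  y1=1 y2=1 y3=0 y4=1 y5=1 y6=0
  y1=1 y2=1 y3=1 y4=0 y5=1 y6=0
  y1=1 y2=1 y3=1 y4=1 y5=1 y6=0
Count: 8.

8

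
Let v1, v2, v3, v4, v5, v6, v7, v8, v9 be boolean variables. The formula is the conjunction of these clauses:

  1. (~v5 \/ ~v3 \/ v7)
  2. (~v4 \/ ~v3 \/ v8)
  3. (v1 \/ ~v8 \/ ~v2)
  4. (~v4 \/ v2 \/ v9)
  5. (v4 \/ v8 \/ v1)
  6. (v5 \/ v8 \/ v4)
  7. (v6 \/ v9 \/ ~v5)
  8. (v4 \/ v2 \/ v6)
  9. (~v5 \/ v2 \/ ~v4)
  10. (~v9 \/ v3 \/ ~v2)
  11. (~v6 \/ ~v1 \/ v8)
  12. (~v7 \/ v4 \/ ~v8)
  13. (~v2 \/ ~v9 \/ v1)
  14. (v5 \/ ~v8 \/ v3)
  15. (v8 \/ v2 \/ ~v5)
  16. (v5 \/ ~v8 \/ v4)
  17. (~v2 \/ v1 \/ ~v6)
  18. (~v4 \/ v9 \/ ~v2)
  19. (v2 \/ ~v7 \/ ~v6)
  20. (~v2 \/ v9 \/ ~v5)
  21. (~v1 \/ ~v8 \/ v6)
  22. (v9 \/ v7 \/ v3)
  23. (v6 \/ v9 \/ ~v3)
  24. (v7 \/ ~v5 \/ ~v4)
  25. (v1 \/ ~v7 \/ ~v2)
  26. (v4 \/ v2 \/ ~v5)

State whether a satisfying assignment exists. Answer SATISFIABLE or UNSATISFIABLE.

SATISFIABLE

Set v1 = True and propagate.
Try v2 = True.
The remaining clauses are satisfied by v3 = True, v4 = True, v5 = True, v6 = True, v7 = True, v8 = True, v9 = True.
So v1=T, v2=T, v3=T, v4=T, v5=T, v6=T, v7=T, v8=T, v9=T is a satisfying assignment.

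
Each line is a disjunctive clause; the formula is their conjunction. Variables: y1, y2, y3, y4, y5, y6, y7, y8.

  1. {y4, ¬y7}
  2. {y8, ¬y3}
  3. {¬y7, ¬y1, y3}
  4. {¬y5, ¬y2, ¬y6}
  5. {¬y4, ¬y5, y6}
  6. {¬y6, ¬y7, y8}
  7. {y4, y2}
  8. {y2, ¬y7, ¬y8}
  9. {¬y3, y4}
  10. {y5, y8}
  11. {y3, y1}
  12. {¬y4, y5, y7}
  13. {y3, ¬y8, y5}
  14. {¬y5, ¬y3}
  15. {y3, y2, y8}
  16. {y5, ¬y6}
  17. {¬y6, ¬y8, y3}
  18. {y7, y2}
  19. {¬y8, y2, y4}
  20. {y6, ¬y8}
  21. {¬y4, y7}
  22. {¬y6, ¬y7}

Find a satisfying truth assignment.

y1=True, y2=True, y3=False, y4=False, y5=True, y6=False, y7=False, y8=False

Check each clause:
  1. {y4, ¬y7} — ¬y7 is true.
  2. {y8, ¬y3} — ¬y3 is true.
  3. {¬y7, y3, ¬y1} — ¬y7 is true.
  4. {¬y6, ¬y5, ¬y2} — ¬y6 is true.
  5. {y6, ¬y5, ¬y4} — ¬y4 is true.
  6. {¬y7, ¬y6, y8} — ¬y7 is true.
  7. {y2, y4} — y2 is true.
  8. {¬y7, y2, ¬y8} — ¬y8 is true.
  9. {¬y3, y4} — ¬y3 is true.
  10. {y5, y8} — y5 is true.
  11. {y1, y3} — y1 is true.
  12. {¬y4, y7, y5} — ¬y4 is true.
  13. {y5, y3, ¬y8} — ¬y8 is true.
  14. {¬y5, ¬y3} — ¬y3 is true.
  15. {y2, y3, y8} — y2 is true.
  16. {¬y6, y5} — ¬y6 is true.
  17. {y3, ¬y6, ¬y8} — ¬y8 is true.
  18. {y2, y7} — y2 is true.
  19. {y4, ¬y8, y2} — ¬y8 is true.
  20. {y6, ¬y8} — ¬y8 is true.
  21. {y7, ¬y4} — ¬y4 is true.
  22. {¬y7, ¬y6} — ¬y7 is true.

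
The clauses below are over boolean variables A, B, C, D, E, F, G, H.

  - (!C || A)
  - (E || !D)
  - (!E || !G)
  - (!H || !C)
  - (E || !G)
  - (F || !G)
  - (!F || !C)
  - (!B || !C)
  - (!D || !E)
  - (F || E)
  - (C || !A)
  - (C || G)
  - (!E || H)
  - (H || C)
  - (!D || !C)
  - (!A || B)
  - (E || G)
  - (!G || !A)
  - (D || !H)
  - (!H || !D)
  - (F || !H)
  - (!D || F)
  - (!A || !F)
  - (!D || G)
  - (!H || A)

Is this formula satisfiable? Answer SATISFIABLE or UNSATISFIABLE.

UNSATISFIABLE

C = True:
  propagation gives A=True, H=False, F=False, G=False; an empty clause results — contradiction.
C = False:
  propagation gives A=False, G=True, E=False; an empty clause results — contradiction.
Every branch closes, so no satisfying assignment exists.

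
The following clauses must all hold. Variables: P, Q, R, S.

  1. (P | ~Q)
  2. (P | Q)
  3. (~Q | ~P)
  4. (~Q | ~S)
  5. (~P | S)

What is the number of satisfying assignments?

2

The models are:
  P=1 Q=0 R=0 S=1
  P=1 Q=0 R=1 S=1
Count: 2.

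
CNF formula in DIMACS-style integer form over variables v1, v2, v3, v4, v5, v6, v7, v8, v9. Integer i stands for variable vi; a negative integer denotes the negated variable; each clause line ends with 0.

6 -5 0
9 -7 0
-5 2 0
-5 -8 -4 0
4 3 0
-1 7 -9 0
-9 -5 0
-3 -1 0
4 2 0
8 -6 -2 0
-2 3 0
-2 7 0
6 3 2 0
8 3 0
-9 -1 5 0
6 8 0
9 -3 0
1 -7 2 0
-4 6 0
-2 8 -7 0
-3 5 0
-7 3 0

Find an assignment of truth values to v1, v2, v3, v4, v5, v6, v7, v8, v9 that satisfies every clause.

Branch on v1: take v1 = False.
For the remaining variables, v2 = False, v3 = False, v4 = True, v5 = False, v6 = True, v7 = False, v8 = True, v9 = False works.
Every clause has at least one true literal under this assignment.

v1 = False, v2 = False, v3 = False, v4 = True, v5 = False, v6 = True, v7 = False, v8 = True, v9 = False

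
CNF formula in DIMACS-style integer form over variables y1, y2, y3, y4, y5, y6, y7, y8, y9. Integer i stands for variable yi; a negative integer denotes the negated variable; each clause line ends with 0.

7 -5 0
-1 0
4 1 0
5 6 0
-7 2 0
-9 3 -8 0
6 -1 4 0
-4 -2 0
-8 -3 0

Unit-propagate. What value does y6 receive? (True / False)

(¬y1) is a unit clause: y1 = False.
From (y4 ∨ y1) and y1 = False: y4 = True.
In (¬y2 ∨ ¬y4), ¬y4 is now false; ¬y2 must hold, so y2 = False.
From (y2 ∨ ¬y7) and y2 = False: y7 = False.
From (¬y5 ∨ y7) and y7 = False: y5 = False.
(y6 ∨ y5) with y5 = False leaves only y6, so y6 = True.

True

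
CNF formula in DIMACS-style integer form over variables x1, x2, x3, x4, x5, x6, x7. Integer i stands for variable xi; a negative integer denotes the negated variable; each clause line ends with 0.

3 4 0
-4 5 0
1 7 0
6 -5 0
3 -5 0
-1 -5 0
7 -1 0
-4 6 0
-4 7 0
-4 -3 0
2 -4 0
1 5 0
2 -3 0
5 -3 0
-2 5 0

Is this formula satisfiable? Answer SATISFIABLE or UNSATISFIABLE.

x6 occurs only positively in the remaining clauses — set x6 = True.
x7 occurs only positively in the remaining clauses — set x7 = True.
Set x1 = False and propagate.
  then x5 is forced to True.
  then x3 is forced to True.
  then x4 is forced to False.
  then x2 is forced to True.
Every clause has at least one true literal under this assignment.
So x1=0  x2=1  x3=1  x4=0  x5=1  x6=1  x7=1 is a satisfying assignment.

SATISFIABLE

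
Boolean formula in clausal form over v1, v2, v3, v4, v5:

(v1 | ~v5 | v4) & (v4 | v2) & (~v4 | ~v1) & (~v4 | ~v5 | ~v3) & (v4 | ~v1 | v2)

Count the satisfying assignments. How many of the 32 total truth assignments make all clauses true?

12

Split on v4, then v1.
  v4=T, v1=T: a clause becomes empty — 0.
  v4=T, v1=F: v2 free; 3 ways for (v3,v5) × 2^1 = 6.
  v4=F, v1=T: remaining (v2,v3,v5) ∈ {(T,F,F); (T,F,T); (T,T,F); (T,T,T)} — 4.
  v4=F, v1=F: remaining (v2,v3,v5) ∈ {(T,F,F); (T,T,F)} — 2.
Total: 0 + 6 + 4 + 2 = 12.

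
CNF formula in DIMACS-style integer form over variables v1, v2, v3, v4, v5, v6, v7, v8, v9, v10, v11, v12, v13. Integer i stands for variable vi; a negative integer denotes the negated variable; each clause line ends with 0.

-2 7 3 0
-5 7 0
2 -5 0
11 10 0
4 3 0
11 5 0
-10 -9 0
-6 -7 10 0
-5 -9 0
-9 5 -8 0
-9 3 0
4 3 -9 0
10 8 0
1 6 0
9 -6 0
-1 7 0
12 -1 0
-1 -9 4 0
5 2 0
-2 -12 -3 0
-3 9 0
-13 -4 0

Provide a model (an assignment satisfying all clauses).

v1 = True, v2 = True, v3 = False, v4 = True, v5 = True, v6 = False, v7 = True, v8 = True, v9 = False, v10 = False, v11 = True, v12 = True, v13 = False

Check each clause:
  1. (v7 ∨ ¬v2 ∨ v3) — v7 is true.
  2. (¬v5 ∨ v7) — v7 is true.
  3. (v2 ∨ ¬v5) — v2 is true.
  4. (v11 ∨ v10) — v11 is true.
  5. (v4 ∨ v3) — v4 is true.
  6. (v11 ∨ v5) — v11 is true.
  7. (¬v10 ∨ ¬v9) — ¬v10 is true.
  8. (v10 ∨ ¬v7 ∨ ¬v6) — ¬v6 is true.
  9. (¬v9 ∨ ¬v5) — ¬v9 is true.
  10. (¬v8 ∨ ¬v9 ∨ v5) — v5 is true.
  11. (v3 ∨ ¬v9) — ¬v9 is true.
  12. (v3 ∨ ¬v9 ∨ v4) — v4 is true.
  13. (v8 ∨ v10) — v8 is true.
  14. (v6 ∨ v1) — v1 is true.
  15. (¬v6 ∨ v9) — ¬v6 is true.
  16. (v7 ∨ ¬v1) — v7 is true.
  17. (¬v1 ∨ v12) — v12 is true.
  18. (¬v1 ∨ ¬v9 ∨ v4) — v4 is true.
  19. (v2 ∨ v5) — v2 is true.
  20. (¬v12 ∨ ¬v2 ∨ ¬v3) — ¬v3 is true.
  21. (¬v3 ∨ v9) — ¬v3 is true.
  22. (¬v13 ∨ ¬v4) — ¬v13 is true.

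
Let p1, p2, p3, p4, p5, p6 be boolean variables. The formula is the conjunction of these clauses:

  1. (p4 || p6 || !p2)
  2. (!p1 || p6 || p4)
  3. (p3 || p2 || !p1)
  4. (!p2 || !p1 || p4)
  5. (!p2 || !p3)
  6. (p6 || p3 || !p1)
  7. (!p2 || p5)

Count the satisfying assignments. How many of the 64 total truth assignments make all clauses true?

Split on p2, then p1.
  p2=T, p1=T: remaining (p3,p4,p5,p6) ∈ {(F,T,T,T)} — 1.
  p2=T, p1=F: remaining (p3,p4,p5,p6) ∈ {(F,F,T,T); (F,T,T,F); (F,T,T,T)} — 3.
  p2=F, p1=T: p5 free; 3 ways for (p3,p4,p6) × 2^1 = 6.
  p2=F, p1=F: p3, p4, p5, p6 free → 2^4 = 16.
Total: 1 + 3 + 6 + 16 = 26.

26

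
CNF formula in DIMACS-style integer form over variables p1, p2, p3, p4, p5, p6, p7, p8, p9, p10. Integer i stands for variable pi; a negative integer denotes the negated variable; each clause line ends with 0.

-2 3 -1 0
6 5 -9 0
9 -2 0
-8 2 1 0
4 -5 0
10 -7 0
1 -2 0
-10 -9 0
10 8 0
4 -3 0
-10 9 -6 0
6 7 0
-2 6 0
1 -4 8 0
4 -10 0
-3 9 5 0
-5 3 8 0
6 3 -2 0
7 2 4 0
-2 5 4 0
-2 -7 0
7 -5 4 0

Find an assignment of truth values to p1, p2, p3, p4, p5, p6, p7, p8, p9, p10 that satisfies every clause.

p1 = 1  p2 = 0  p3 = 0  p4 = 1  p5 = 0  p6 = 1  p7 = 0  p8 = 1  p9 = 1  p10 = 0

Check each clause:
  1. (p3 ∨ ¬p1 ∨ ¬p2) — ¬p2 is true.
  2. (¬p9 ∨ p6 ∨ p5) — p6 is true.
  3. (p9 ∨ ¬p2) — p9 is true.
  4. (p2 ∨ p1 ∨ ¬p8) — p1 is true.
  5. (¬p5 ∨ p4) — ¬p5 is true.
  6. (¬p7 ∨ p10) — ¬p7 is true.
  7. (¬p2 ∨ p1) — p1 is true.
  8. (¬p10 ∨ ¬p9) — ¬p10 is true.
  9. (p10 ∨ p8) — p8 is true.
  10. (¬p3 ∨ p4) — p4 is true.
  11. (p9 ∨ ¬p10 ∨ ¬p6) — p9 is true.
  12. (p7 ∨ p6) — p6 is true.
  13. (¬p2 ∨ p6) — p6 is true.
  14. (¬p4 ∨ p8 ∨ p1) — p8 is true.
  15. (¬p10 ∨ p4) — p4 is true.
  16. (¬p3 ∨ p9 ∨ p5) — p9 is true.
  17. (¬p5 ∨ p3 ∨ p8) — p8 is true.
  18. (p3 ∨ p6 ∨ ¬p2) — ¬p2 is true.
  19. (p2 ∨ p4 ∨ p7) — p4 is true.
  20. (¬p2 ∨ p5 ∨ p4) — p4 is true.
  21. (¬p2 ∨ ¬p7) — ¬p7 is true.
  22. (p4 ∨ p7 ∨ ¬p5) — ¬p5 is true.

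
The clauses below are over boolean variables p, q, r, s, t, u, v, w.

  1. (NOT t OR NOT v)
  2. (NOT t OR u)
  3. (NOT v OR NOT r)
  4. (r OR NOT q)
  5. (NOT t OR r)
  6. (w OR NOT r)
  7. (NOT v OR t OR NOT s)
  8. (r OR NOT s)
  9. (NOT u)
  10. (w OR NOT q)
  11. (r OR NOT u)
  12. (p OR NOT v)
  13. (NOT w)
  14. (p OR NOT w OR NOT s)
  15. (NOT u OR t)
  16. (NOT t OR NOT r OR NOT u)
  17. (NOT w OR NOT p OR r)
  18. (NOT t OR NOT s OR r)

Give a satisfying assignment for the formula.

Unit propagation: (NOT u) forces u = False.
The clause (NOT t) is unit: t must be False.
The clause (NOT w) is unit: w must be False.
The clause (NOT r) is unit: r must be False.
The clause (NOT q) is unit: q must be False.
Unit propagation: (NOT s) forces s = False.
p occurs only positively in the remaining clauses — set p = True.
v is now unconstrained; take v = True.
Check each clause:
  1. (NOT v OR NOT t) — NOT t is true.
  2. (u OR NOT t) — NOT t is true.
  3. (NOT r OR NOT v) — NOT r is true.
  4. (r OR NOT q) — NOT q is true.
  5. (NOT t OR r) — NOT t is true.
  6. (NOT r OR w) — NOT r is true.
  7. (NOT v OR NOT s OR t) — NOT s is true.
  8. (NOT s OR r) — NOT s is true.
  9. (NOT u) — NOT u is true.
  10. (NOT q OR w) — NOT q is true.
  11. (r OR NOT u) — NOT u is true.
  12. (p OR NOT v) — p is true.
  13. (NOT w) — NOT w is true.
  14. (NOT w OR p OR NOT s) — NOT w is true.
  15. (t OR NOT u) — NOT u is true.
  16. (NOT t OR NOT r OR NOT u) — NOT u is true.
  17. (r OR NOT w OR NOT p) — NOT w is true.
  18. (NOT s OR NOT t OR r) — NOT s is true.

p=True  q=False  r=False  s=False  t=False  u=False  v=True  w=False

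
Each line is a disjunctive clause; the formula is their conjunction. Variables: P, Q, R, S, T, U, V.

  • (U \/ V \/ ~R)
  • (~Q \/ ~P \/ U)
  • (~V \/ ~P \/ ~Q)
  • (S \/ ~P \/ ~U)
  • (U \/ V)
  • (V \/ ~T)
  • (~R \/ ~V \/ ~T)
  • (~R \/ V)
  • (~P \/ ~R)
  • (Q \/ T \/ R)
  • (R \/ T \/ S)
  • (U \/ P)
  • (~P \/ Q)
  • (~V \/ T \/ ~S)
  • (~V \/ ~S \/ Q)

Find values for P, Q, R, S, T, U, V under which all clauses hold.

Try P = False.
  then U is forced to True.
The remaining clauses are satisfied by Q = True, R = False, S = True, T = False, V = False.

P = False, Q = True, R = False, S = True, T = False, U = True, V = False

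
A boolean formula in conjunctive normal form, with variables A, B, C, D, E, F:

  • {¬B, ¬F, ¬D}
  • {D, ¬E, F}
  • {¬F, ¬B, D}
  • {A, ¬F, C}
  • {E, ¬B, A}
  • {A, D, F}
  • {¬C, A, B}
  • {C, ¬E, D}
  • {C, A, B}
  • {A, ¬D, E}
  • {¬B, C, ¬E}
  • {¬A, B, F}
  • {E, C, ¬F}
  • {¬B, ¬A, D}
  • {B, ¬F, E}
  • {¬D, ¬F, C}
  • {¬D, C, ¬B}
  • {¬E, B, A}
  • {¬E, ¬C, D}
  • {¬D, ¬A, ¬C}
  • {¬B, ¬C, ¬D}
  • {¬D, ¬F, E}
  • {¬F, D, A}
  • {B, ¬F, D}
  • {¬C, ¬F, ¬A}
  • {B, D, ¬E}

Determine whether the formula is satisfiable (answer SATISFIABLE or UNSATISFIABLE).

UNSATISFIABLE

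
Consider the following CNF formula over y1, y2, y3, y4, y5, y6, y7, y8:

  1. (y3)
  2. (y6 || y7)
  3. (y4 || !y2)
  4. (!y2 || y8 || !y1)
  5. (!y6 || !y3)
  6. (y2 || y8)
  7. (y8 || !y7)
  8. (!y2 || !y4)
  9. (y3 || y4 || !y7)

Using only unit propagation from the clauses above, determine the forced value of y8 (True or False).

(y3) is a unit clause: y3 = True.
In (!y3 || !y6), !y3 is now false; !y6 must hold, so y6 = False.
From (y7 || y6) and y6 = False: y7 = True.
In (!y7 || y8), !y7 is now false; y8 must hold, so y8 = True.

True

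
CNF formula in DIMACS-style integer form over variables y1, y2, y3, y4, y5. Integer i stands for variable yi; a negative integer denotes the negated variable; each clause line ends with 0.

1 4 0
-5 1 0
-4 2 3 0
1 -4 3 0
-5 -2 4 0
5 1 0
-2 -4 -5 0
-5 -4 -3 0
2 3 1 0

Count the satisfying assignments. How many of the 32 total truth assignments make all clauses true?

9

Split on y4, then y1.
  y4=T, y1=T: remaining (y2,y3,y5) ∈ {(F,T,F); (T,F,F); (T,T,F)} — 3.
  y4=T, y1=F: a clause becomes empty — 0.
  y4=F, y1=T: y3 free; 3 ways for (y2,y5) × 2^1 = 6.
  y4=F, y1=F: a clause becomes empty — 0.
Total: 3 + 0 + 6 + 0 = 9.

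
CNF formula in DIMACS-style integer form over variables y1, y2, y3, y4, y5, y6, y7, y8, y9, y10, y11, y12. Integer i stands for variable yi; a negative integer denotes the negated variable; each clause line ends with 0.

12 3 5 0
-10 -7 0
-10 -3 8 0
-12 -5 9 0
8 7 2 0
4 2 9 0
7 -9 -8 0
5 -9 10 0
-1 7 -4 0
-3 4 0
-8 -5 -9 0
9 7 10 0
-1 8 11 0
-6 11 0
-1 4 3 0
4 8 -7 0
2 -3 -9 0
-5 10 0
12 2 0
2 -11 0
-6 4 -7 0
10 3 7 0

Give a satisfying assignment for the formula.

y1 = F, y2 = T, y3 = F, y4 = F, y5 = T, y6 = F, y7 = F, y8 = F, y9 = T, y10 = T, y11 = T, y12 = F

y1 occurs only negated in the remaining clauses — set y1 = False.
y2 occurs only positively in the remaining clauses — set y2 = True.
Set y3 = False and propagate.
Branch on y4: take y4 = False.
For the remaining variables, y5 = True, y6 = False, y7 = False, y8 = False, y9 = True, y10 = True, y11 = True, y12 = False works.
Check each clause:
  1. (y5 \/ y12 \/ y3) — y5 is true.
  2. (~y10 \/ ~y7) — ~y7 is true.
  3. (~y3 \/ y8 \/ ~y10) — ~y3 is true.
  4. (~y12 \/ y9 \/ ~y5) — y9 is true.
  5. (y8 \/ y7 \/ y2) — y2 is true.
  6. (y9 \/ y4 \/ y2) — y9 is true.
  7. (~y8 \/ y7 \/ ~y9) — ~y8 is true.
  8. (y10 \/ ~y9 \/ y5) — y10 is true.
  9. (~y1 \/ ~y4 \/ y7) — ~y4 is true.
  10. (y4 \/ ~y3) — ~y3 is true.
  11. (~y8 \/ ~y9 \/ ~y5) — ~y8 is true.
  12. (y7 \/ y10 \/ y9) — y9 is true.
  13. (~y1 \/ y11 \/ y8) — y11 is true.
  14. (~y6 \/ y11) — ~y6 is true.
  15. (y4 \/ y3 \/ ~y1) — ~y1 is true.
  16. (y4 \/ ~y7 \/ y8) — ~y7 is true.
  17. (~y9 \/ ~y3 \/ y2) — y2 is true.
  18. (~y5 \/ y10) — y10 is true.
  19. (y2 \/ y12) — y2 is true.
  20. (~y11 \/ y2) — y2 is true.
  21. (y4 \/ ~y7 \/ ~y6) — ~y7 is true.
  22. (y10 \/ y7 \/ y3) — y10 is true.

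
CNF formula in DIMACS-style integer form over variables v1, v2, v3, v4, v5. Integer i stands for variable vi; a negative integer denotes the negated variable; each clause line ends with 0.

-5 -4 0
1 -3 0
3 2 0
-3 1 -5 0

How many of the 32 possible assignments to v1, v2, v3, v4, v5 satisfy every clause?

12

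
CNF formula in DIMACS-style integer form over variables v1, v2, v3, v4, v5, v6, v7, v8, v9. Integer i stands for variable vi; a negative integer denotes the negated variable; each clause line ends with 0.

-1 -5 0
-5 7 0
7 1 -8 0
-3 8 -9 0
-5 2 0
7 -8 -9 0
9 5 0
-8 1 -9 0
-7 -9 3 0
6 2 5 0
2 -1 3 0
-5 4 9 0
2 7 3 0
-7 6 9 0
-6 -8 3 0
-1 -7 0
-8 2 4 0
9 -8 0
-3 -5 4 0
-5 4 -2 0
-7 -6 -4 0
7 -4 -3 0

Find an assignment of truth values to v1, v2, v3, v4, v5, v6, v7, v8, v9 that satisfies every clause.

v1 = 0, v2 = 1, v3 = 0, v4 = 1, v5 = 0, v6 = 1, v7 = 0, v8 = 0, v9 = 1

Check each clause:
  1. (NOT v5 OR NOT v1) — NOT v5 is true.
  2. (v7 OR NOT v5) — NOT v5 is true.
  3. (v7 OR v1 OR NOT v8) — NOT v8 is true.
  4. (v8 OR NOT v9 OR NOT v3) — NOT v3 is true.
  5. (NOT v5 OR v2) — v2 is true.
  6. (v7 OR NOT v9 OR NOT v8) — NOT v8 is true.
  7. (v5 OR v9) — v9 is true.
  8. (NOT v8 OR v1 OR NOT v9) — NOT v8 is true.
  9. (NOT v7 OR v3 OR NOT v9) — NOT v7 is true.
  10. (v6 OR v5 OR v2) — v2 is true.
  11. (NOT v1 OR v3 OR v2) — v2 is true.
  12. (v4 OR NOT v5 OR v9) — v9 is true.
  13. (v2 OR v3 OR v7) — v2 is true.
  14. (v6 OR NOT v7 OR v9) — NOT v7 is true.
  15. (v3 OR NOT v8 OR NOT v6) — NOT v8 is true.
  16. (NOT v7 OR NOT v1) — NOT v7 is true.
  17. (v2 OR v4 OR NOT v8) — NOT v8 is true.
  18. (v9 OR NOT v8) — NOT v8 is true.
  19. (v4 OR NOT v5 OR NOT v3) — NOT v5 is true.
  20. (NOT v5 OR v4 OR NOT v2) — NOT v5 is true.
  21. (NOT v6 OR NOT v4 OR NOT v7) — NOT v7 is true.
  22. (NOT v3 OR v7 OR NOT v4) — NOT v3 is true.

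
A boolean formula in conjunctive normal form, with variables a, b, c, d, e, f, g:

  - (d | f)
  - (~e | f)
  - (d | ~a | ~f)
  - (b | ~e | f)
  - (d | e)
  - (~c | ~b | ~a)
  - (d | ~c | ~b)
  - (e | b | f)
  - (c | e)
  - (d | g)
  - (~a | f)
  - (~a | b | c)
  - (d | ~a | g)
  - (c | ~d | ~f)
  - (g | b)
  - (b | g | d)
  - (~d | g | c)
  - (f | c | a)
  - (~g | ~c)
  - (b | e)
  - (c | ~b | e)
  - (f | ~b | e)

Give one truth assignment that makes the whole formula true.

Set a = False and propagate.
Branch on b: take b = False.
  then g is forced to True.
  then c is forced to False.
  then e is forced to True.
  then f is forced to True.
  then d is forced to False.

a = F, b = F, c = F, d = F, e = T, f = T, g = T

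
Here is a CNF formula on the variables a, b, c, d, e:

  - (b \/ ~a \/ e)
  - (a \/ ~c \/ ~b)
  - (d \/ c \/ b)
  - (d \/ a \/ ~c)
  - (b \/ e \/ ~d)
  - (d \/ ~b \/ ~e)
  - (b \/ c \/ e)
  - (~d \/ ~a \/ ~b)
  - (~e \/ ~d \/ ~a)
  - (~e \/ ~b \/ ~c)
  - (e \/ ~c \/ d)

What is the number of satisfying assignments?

7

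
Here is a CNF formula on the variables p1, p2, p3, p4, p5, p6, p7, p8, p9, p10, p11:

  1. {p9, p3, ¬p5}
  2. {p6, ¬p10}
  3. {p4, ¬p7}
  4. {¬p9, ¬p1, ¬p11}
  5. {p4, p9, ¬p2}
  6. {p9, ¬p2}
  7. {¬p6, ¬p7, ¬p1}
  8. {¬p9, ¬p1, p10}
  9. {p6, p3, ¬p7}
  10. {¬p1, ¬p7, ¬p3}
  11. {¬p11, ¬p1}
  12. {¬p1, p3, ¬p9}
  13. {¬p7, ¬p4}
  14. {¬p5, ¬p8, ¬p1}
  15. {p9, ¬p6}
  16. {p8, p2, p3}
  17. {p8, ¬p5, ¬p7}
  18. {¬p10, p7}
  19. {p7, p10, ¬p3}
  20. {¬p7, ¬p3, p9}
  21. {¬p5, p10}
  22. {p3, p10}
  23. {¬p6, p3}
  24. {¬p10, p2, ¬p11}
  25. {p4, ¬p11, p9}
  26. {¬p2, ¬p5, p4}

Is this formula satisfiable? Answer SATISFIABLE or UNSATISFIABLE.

p3 = True:
  p7 = True:
    propagation gives p4=True; an empty clause results — contradiction.
  p7 = False:
    propagation gives p10=False; an empty clause results — contradiction.
p3 = False:
  propagation gives p10=True, p6=True; an empty clause results — contradiction.
Every branch closes, so no satisfying assignment exists.

UNSATISFIABLE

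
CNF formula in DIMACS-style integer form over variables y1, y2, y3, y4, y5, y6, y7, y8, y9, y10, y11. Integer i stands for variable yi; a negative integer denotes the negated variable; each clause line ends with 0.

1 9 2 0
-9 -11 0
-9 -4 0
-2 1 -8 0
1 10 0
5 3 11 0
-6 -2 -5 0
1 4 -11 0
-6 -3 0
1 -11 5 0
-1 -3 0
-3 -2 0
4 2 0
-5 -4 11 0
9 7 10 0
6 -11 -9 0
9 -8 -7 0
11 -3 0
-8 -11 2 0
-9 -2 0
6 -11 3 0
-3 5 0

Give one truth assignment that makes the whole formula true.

y1=True, y2=False, y3=False, y4=True, y5=True, y6=True, y7=False, y8=False, y9=False, y10=True, y11=True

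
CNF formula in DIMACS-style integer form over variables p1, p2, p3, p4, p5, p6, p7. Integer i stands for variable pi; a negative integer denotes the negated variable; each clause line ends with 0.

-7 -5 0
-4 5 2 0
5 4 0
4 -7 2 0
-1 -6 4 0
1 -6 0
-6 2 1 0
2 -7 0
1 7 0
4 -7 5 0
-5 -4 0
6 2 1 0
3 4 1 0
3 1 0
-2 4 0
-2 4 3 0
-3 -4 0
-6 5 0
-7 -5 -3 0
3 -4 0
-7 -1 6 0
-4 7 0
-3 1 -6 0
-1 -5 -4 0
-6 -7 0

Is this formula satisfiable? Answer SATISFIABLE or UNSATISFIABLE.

SATISFIABLE

Branch on p1: take p1 = True.
Branch on p2: take p2 = False.
  then p7 is forced to False.
  then p4 is forced to False.
  then p5 is forced to True.
  then p6 is forced to False.
p3 is now unconstrained; take p3 = False.
Every clause has at least one true literal under this assignment.
So p1 = T, p2 = F, p3 = F, p4 = F, p5 = T, p6 = F, p7 = F is a satisfying assignment.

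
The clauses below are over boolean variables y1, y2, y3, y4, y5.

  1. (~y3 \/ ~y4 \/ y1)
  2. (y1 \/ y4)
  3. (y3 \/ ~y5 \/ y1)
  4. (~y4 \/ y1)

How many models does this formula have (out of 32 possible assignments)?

Split on y1, then y4.
  y1=1, y4=1: y2, y3, y5 free → 2^3 = 8.
  y1=1, y4=0: y2, y3, y5 free → 2^3 = 8.
  y1=0, y4=1: a clause becomes empty — 0.
  y1=0, y4=0: a clause becomes empty — 0.
Total: 8 + 8 + 0 + 0 = 16.

16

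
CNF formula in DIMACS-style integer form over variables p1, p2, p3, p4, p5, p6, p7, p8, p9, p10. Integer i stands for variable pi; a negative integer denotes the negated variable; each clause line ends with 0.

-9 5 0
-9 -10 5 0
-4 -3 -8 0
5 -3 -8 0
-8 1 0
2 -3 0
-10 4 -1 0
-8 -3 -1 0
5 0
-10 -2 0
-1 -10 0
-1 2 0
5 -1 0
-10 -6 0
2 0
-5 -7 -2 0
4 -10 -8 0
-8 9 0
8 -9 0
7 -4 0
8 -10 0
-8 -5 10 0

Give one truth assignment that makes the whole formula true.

p1=True, p2=True, p3=True, p4=False, p5=True, p6=False, p7=False, p8=False, p9=False, p10=False

(p5) is a unit clause, so p5 = True.
Unit propagation: (p2) forces p2 = True.
The clause (¬p10) is unit: p10 must be False.
The clause (¬p7) is unit: p7 must be False.
Unit propagation: (¬p4) forces p4 = False.
The clause (¬p8) is unit: p8 must be False.
Unit propagation: (¬p9) forces p9 = False.
p1, p3, p6 are now unconstrained; take p1 = True, p3 = True, p6 = False.
Every clause has at least one true literal under this assignment.
Check each clause:
  1. {¬p9, p5} — p5 is true.
  2. {¬p9, p5, ¬p10} — p5 is true.
  3. {¬p3, ¬p4, ¬p8} — ¬p8 is true.
  4. {¬p8, ¬p3, p5} — ¬p8 is true.
  5. {p1, ¬p8} — ¬p8 is true.
  6. {p2, ¬p3} — p2 is true.
  7. {¬p1, p4, ¬p10} — ¬p10 is true.
  8. {¬p8, ¬p1, ¬p3} — ¬p8 is true.
  9. {p5} — p5 is true.
  10. {¬p2, ¬p10} — ¬p10 is true.
  11. {¬p1, ¬p10} — ¬p10 is true.
  12. {p2, ¬p1} — p2 is true.
  13. {p5, ¬p1} — p5 is true.
  14. {¬p10, ¬p6} — ¬p6 is true.
  15. {p2} — p2 is true.
  16. {¬p5, ¬p7, ¬p2} — ¬p7 is true.
  17. {¬p10, p4, ¬p8} — ¬p8 is true.
  18. {¬p8, p9} — ¬p8 is true.
  19. {¬p9, p8} — ¬p9 is true.
  20. {¬p4, p7} — ¬p4 is true.
  21. {p8, ¬p10} — ¬p10 is true.
  22. {¬p8, p10, ¬p5} — ¬p8 is true.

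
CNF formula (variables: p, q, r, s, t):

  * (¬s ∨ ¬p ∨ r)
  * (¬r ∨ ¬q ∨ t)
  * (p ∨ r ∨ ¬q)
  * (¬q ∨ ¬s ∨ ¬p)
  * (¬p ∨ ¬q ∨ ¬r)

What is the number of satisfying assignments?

18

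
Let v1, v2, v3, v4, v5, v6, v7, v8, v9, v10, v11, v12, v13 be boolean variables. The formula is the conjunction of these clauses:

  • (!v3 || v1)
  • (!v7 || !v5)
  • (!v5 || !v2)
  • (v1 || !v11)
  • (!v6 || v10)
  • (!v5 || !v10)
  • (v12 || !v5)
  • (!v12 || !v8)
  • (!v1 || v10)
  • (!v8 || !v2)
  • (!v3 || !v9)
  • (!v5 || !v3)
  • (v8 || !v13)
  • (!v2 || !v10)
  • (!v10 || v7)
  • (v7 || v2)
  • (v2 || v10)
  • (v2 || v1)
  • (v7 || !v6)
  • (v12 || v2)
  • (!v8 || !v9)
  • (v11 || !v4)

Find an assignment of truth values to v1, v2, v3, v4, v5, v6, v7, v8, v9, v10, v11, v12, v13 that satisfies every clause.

v1 = T, v2 = F, v3 = F, v4 = F, v5 = F, v6 = T, v7 = T, v8 = F, v9 = F, v10 = T, v11 = F, v12 = T, v13 = F

Check each clause:
  1. (v1 || !v3) — v1 is true.
  2. (!v5 || !v7) — !v5 is true.
  3. (!v2 || !v5) — !v5 is true.
  4. (!v11 || v1) — v1 is true.
  5. (v10 || !v6) — v10 is true.
  6. (!v10 || !v5) — !v5 is true.
  7. (!v5 || v12) — !v5 is true.
  8. (!v8 || !v12) — !v8 is true.
  9. (!v1 || v10) — v10 is true.
  10. (!v8 || !v2) — !v8 is true.
  11. (!v3 || !v9) — !v3 is true.
  12. (!v5 || !v3) — !v5 is true.
  13. (v8 || !v13) — !v13 is true.
  14. (!v10 || !v2) — !v2 is true.
  15. (v7 || !v10) — v7 is true.
  16. (v2 || v7) — v7 is true.
  17. (v10 || v2) — v10 is true.
  18. (v1 || v2) — v1 is true.
  19. (!v6 || v7) — v7 is true.
  20. (v2 || v12) — v12 is true.
  21. (!v9 || !v8) — !v8 is true.
  22. (!v4 || v11) — !v4 is true.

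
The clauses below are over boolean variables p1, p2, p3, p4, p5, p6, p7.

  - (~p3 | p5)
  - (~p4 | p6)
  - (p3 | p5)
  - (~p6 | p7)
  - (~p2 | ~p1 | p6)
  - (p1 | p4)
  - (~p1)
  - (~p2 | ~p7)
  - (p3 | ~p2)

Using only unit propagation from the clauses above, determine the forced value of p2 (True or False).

False

Unit clause (~p1) sets p1 = False.
From (p4 | p1) and p1 = False: p4 = True.
(~p4 | p6): since p4 = True, the clause reduces to (p6). p6 = True.
In (p7 | ~p6), ~p6 is now false; p7 must hold, so p7 = True.
From (~p7 | ~p2) and p7 = True: p2 = False.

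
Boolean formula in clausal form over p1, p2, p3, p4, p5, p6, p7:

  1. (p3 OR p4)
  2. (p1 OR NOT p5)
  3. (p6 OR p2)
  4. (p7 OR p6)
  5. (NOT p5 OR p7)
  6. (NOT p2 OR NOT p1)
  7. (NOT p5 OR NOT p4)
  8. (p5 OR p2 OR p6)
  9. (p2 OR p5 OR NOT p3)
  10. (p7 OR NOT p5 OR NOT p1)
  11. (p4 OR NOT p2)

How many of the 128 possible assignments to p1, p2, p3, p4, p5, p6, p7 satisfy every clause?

Split on p5, then p2.
  p5=T, p2=T: a clause becomes empty — 0.
  p5=T, p2=F: remaining (p1,p3,p4,p6,p7) ∈ {(T,T,F,T,T)} — 1.
  p5=F, p2=T: p3 free; 3 ways for (p1,p4,p6,p7) × 2^1 = 6.
  p5=F, p2=F: remaining (p1,p3,p4,p6,p7) ∈ {(F,F,T,T,F); (F,F,T,T,T); (T,F,T,T,F); (T,F,T,T,T)} — 4.
Total: 0 + 1 + 6 + 4 = 11.

11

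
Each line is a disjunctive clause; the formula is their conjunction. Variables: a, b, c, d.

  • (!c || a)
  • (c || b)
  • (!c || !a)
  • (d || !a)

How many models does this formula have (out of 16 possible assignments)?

Satisfying assignments:
  a=F b=T c=F d=F
  a=F b=T c=F d=T
  a=T b=T c=F d=T
That's 3 in total.

3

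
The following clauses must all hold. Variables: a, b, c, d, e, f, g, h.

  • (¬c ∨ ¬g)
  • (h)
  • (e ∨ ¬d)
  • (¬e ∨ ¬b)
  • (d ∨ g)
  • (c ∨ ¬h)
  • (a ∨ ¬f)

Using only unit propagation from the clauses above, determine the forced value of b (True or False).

False

Unit clause (h) sets h = True.
In (¬h ∨ c), ¬h is now false; c must hold, so c = True.
From (¬c ∨ ¬g) and c = True: g = False.
In (g ∨ d), g is now false; d must hold, so d = True.
(e ∨ ¬d): since d = True, the clause reduces to (e). e = True.
(¬e ∨ ¬b) with e = True leaves only ¬b, so b = False.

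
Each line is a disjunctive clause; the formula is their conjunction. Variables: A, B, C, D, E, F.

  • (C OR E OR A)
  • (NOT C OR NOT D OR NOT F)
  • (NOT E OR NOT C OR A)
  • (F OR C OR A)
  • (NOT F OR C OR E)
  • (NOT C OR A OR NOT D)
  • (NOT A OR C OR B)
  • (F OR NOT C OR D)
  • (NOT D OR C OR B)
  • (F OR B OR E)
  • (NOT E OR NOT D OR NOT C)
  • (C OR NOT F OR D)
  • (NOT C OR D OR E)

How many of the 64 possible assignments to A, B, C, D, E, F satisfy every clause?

9

Case analysis on C and D:
  C=T, D=T: remaining (A,B,E,F) ∈ {(T,T,F,F)} — 1.
  C=T, D=F: remaining (A,B,E,F) ∈ {(T,F,T,T); (T,T,T,T)} — 2.
  C=F, D=T: remaining (A,B,E,F) ∈ {(F,T,T,T); (T,T,F,F); (T,T,T,F); (T,T,T,T)} — 4.
  C=F, D=F: remaining (A,B,E,F) ∈ {(T,T,F,F); (T,T,T,F)} — 2.
Total: 1 + 2 + 4 + 2 = 9.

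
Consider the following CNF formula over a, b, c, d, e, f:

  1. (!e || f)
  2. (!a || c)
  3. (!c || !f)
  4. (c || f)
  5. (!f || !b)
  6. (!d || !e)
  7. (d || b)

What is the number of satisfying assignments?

7

Satisfying assignments:
  a=0 b=0 c=0 d=1 e=0 f=1
  a=0 b=0 c=1 d=1 e=0 f=0
  a=0 b=1 c=1 d=0 e=0 f=0
  a=0 b=1 c=1 d=1 e=0 f=0
  a=1 b=0 c=1 d=1 e=0 f=0
  a=1 b=1 c=1 d=0 e=0 f=0
  a=1 b=1 c=1 d=1 e=0 f=0
That's 7 in total.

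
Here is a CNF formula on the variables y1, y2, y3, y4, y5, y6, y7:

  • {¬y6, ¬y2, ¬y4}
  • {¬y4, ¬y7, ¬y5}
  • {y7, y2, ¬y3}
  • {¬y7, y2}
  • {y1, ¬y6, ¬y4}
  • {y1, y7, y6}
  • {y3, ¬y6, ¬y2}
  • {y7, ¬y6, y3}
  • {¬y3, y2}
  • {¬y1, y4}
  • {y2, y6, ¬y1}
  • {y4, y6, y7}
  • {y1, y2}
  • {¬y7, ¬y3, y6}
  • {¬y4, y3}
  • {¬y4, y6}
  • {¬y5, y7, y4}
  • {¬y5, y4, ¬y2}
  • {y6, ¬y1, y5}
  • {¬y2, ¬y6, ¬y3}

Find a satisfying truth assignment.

Set y1 = False and propagate.
  then y2 is forced to True.
Branch on y3: take y3 = False.
  then y6 is forced to False.
  then y7 is forced to True.
  then y4 is forced to False.
  then y5 is forced to False.

y1=F, y2=T, y3=F, y4=F, y5=F, y6=F, y7=T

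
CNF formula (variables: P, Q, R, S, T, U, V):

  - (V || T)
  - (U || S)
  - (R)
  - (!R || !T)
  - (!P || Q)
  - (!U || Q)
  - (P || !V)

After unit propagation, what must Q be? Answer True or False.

True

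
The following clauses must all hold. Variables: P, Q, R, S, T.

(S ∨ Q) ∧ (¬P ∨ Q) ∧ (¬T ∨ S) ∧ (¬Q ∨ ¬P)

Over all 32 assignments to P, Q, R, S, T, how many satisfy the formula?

10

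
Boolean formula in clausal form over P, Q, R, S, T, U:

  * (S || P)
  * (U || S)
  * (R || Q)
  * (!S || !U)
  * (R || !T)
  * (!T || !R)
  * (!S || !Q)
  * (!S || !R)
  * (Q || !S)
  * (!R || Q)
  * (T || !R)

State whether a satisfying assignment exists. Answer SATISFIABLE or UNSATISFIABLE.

SATISFIABLE

Pure literal: P appears only positively; assign P = True.
Branch on Q: take Q = True.
  then S is forced to False.
  then U is forced to True.
Try R = False.
  then T is forced to False.
Every clause has at least one true literal under this assignment.
So P=True  Q=True  R=False  S=False  T=False  U=True is a satisfying assignment.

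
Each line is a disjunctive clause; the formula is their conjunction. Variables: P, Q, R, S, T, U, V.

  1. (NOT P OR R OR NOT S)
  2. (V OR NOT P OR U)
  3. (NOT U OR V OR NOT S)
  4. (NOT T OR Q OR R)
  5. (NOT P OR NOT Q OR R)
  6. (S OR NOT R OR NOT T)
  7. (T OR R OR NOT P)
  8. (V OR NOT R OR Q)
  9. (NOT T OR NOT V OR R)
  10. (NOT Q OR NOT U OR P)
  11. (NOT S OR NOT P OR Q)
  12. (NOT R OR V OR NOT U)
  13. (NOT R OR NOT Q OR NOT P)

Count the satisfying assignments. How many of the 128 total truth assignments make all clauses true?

Case analysis on R and P:
  R=T, P=T: remaining (Q,S,T,U,V) ∈ {(F,F,F,F,T); (F,F,F,T,T)} — 2.
  R=T, P=F: 12 of the 32 assignments to (Q,S,T,U,V) work.
  R=F, P=T: a clause becomes empty — 0.
  R=F, P=F: 13 of the 32 assignments to (Q,S,T,U,V) work.
Total: 2 + 12 + 0 + 13 = 27.

27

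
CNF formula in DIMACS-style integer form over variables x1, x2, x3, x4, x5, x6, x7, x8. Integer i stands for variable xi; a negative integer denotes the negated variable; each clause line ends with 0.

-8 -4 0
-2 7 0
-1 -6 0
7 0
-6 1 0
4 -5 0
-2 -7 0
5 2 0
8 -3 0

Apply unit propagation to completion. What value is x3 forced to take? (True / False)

False

(x7) stands alone — x7 = True.
In (¬x2 ∨ ¬x7), ¬x7 is now false; ¬x2 must hold, so x2 = False.
(x5 ∨ x2) with x2 = False leaves only x5, so x5 = True.
From (x4 ∨ ¬x5) and x5 = True: x4 = True.
From (¬x8 ∨ ¬x4) and x4 = True: x8 = False.
From (¬x3 ∨ x8) and x8 = False: x3 = False.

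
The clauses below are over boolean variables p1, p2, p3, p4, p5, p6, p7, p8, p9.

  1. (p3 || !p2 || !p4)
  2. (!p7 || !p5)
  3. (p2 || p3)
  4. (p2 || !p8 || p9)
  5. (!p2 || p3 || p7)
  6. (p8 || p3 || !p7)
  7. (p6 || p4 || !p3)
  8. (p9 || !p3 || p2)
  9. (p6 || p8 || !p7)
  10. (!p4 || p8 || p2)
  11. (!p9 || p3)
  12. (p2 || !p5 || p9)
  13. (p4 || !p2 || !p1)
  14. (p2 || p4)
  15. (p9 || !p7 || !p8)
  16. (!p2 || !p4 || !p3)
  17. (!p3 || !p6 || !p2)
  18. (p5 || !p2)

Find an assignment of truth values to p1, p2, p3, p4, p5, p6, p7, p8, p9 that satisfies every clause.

p1 occurs only negated in the remaining clauses — set p1 = False.
Set p2 = False and propagate.
  then p3 is forced to True.
  then p9 is forced to True.
  then p4 is forced to True.
  then p8 is forced to True.
The remaining clauses are satisfied by p5 = False, p6 = True, p7 = True.
Every clause has at least one true literal under this assignment.

p1=F, p2=F, p3=T, p4=T, p5=F, p6=T, p7=T, p8=T, p9=T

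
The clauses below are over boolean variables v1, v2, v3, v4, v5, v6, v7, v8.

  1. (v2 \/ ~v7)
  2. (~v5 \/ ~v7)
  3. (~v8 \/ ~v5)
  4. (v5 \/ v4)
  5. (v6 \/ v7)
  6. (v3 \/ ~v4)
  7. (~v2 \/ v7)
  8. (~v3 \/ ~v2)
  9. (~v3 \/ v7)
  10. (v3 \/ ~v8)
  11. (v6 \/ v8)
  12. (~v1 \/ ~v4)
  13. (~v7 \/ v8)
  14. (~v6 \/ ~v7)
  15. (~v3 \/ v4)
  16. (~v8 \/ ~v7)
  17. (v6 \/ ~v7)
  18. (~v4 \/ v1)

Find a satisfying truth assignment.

v1=F, v2=F, v3=F, v4=F, v5=T, v6=T, v7=F, v8=F

Branch on v1: take v1 = False.
  then v4 is forced to False.
  then v5 is forced to True.
  then v7 is forced to False.
  then v8 is forced to False.
  then v6 is forced to True.
  then v2 is forced to False.
  then v3 is forced to False.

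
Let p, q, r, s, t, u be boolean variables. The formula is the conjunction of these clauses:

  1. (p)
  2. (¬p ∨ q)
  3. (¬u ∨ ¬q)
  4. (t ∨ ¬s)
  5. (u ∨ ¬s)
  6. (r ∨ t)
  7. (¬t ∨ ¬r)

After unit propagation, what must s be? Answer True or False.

(p) stands alone — p = True.
(q ∨ ¬p): since p = True, the clause reduces to (q). q = True.
In (¬u ∨ ¬q), ¬q is now false; ¬u must hold, so u = False.
From (¬s ∨ u) and u = False: s = False.

False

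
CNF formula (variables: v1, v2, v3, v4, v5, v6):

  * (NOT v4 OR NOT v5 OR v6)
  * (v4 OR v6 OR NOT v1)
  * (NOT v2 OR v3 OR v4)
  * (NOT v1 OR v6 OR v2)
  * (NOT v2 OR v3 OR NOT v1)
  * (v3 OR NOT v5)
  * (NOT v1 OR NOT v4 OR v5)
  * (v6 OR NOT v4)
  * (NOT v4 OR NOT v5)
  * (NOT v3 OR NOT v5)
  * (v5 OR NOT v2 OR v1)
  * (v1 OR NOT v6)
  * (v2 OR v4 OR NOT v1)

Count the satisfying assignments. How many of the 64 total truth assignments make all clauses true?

3

The models are:
  v1=0 v2=0 v3=0 v4=0 v5=0 v6=0
  v1=0 v2=0 v3=1 v4=0 v5=0 v6=0
  v1=1 v2=1 v3=1 v4=0 v5=0 v6=1
That's 3 in total.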